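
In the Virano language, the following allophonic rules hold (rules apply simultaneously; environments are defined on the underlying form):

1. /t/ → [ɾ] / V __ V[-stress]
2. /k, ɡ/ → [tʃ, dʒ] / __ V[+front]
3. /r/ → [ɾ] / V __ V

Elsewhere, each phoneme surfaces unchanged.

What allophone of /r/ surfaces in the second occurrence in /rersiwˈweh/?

[r]

/r/ — between /e/ and /s/; rule 3 does not apply here → [r].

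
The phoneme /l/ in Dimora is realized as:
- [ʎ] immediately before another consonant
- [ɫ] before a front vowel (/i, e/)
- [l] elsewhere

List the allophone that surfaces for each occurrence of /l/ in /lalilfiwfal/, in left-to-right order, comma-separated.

[l], [ɫ], [ʎ], [l]

Occurrence 1 (position 1): no conditioning environment matches → elsewhere allophone [l].
Occurrence 2 (position 3): before a front vowel (/i, e/) → [ɫ].
Occurrence 3 (position 5): immediately before another consonant → [ʎ].
Occurrence 4 (position 11): no conditioning environment matches → elsewhere allophone [l].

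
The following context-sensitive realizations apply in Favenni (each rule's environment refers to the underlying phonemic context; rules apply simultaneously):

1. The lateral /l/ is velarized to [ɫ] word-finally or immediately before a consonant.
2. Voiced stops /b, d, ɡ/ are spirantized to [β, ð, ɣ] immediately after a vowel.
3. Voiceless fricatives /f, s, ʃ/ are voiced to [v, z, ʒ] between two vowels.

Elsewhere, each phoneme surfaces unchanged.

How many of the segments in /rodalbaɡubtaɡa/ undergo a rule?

5

Segments that undergo a rule: /d/ → [ð] (rule 2); /l/ → [ɫ] (rule 1); /ɡ/ → [ɣ] (rule 2); /b/ → [β] (rule 2); /ɡ/ → [ɣ] (rule 2).
All other segments surface unchanged.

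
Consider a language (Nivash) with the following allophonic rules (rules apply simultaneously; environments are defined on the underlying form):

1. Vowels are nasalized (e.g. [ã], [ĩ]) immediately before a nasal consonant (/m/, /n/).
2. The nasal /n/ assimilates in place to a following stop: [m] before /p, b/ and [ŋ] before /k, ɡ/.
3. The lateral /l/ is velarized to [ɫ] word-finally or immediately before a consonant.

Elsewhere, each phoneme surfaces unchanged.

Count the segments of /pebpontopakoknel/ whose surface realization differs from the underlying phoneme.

2

Segments that undergo a rule: /o/ → [õ] (rule 1); /l/ → [ɫ] (rule 3).
All other segments surface unchanged.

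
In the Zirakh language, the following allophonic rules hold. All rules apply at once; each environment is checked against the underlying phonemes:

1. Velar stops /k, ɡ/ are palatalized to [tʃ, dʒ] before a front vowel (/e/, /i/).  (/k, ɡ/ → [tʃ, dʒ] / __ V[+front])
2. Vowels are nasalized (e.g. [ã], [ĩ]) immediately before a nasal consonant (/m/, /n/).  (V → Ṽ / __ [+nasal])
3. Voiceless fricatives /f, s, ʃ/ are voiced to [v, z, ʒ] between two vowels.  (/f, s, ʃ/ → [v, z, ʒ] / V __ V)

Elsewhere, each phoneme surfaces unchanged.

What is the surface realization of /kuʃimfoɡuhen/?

[kuʒĩmfoɡuhẽn]

/k/ — word-initial; rule 1 does not apply here → [k].
/u/ (between /k/ and /ʃ/): rule 2 targets it, but not before a nasal consonant → unchanged [u].
/ʃ/ (between /u/ and /i/) occurs between two vowels → [ʒ] by rule 3.
/i/ (between /ʃ/ and /m/) occurs before a nasal consonant → [ĩ] by rule 2.
/m/ stays [m].
/f/ — between /m/ and /o/; rule 3 does not apply here → [f].
/o/ (between /f/ and /ɡ/) fails the environment for rule 2, so it stays [o].
/ɡ/ (between /o/ and /u/): rule 1 targets it, but not before a front vowel → unchanged [ɡ].
/u/ (between /ɡ/ and /h/) fails the environment for rule 2, so it stays [u].
/h/ (between /u/ and /e/) is unaffected → [h].
/e/ (between /h/ and /n/) occurs before a nasal consonant → [ẽ] by rule 2.
/n/ (word-final): no rule targets it → [n].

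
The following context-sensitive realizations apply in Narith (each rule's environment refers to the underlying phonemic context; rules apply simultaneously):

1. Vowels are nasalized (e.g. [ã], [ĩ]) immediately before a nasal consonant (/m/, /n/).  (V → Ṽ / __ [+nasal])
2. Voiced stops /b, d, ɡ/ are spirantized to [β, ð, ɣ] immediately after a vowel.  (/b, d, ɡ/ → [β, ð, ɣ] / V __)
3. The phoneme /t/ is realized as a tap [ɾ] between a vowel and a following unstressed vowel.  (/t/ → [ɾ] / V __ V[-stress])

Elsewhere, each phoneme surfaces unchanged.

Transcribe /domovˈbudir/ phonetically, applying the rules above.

/d/ (word-initial) is in the target of rule 2 but the environment (immediately after a vowel) is not met → [d].
/o/ — between /d/ and /m/, before a nasal consonant — surfaces as [õ] (rule 1).
/m/ — not in any rule's target class → [m].
/o/ — between /m/ and /v/; rule 1 does not apply here → [o].
/v/ — not in any rule's target class → [v].
/b/ — between /v/ and /u/; rule 2 does not apply here → [b].
/u/ (between /b/ and /d/): rule 1 targets it, but not before a nasal consonant → unchanged [u].
/d/ meets the environment for rule 2 (immediately after a vowel) → [ð].
/i/ — between /d/ and /r/; rule 1 does not apply here → [i].
/r/ (word-final) is unaffected → [r].

[dõmovˈbuðir]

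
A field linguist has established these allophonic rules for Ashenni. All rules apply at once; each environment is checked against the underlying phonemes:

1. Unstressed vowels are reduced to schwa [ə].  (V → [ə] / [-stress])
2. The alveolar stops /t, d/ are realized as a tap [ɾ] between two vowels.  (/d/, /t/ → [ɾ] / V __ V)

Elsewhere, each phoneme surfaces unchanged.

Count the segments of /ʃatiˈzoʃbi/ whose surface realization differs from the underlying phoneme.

4

Segments that undergo a rule: /a/ → [ə] (rule 1); /t/ → [ɾ] (rule 2); /i/ → [ə] (rule 1); /i/ → [ə] (rule 1).
All other segments surface unchanged.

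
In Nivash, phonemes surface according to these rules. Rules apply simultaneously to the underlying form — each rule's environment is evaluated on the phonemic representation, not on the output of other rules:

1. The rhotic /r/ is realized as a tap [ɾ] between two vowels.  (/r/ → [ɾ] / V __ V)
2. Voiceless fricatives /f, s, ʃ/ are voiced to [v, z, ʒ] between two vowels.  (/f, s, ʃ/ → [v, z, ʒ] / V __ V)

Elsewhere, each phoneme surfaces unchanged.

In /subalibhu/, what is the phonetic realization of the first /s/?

/s/ — word-initial; rule 2 does not apply here → [s].

[s]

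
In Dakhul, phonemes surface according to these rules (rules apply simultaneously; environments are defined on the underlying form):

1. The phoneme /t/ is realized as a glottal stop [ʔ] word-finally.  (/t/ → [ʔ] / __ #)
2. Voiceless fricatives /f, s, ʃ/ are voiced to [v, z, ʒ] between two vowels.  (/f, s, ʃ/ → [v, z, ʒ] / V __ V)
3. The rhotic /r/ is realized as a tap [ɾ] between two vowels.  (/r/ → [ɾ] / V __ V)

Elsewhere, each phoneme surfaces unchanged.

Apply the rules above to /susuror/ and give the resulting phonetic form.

[suzuɾor]

/s/ (word-initial) fails the environment for rule 2, so it stays [s].
/u/ stays [u].
/s/ — between /u/ and /u/, between two vowels — surfaces as [z] (rule 2).
/u/ — not in any rule's target class → [u].
/r/ (between /u/ and /o/) occurs between two vowels → [ɾ] by rule 3.
/o/ — not in any rule's target class → [o].
/r/ — word-final; rule 3 does not apply here → [r].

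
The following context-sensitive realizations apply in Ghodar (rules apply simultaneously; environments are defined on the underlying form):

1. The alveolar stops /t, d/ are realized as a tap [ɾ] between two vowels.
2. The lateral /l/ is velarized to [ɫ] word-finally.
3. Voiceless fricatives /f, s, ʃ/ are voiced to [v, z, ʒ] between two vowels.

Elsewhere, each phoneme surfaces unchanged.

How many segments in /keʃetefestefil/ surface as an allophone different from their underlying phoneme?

Segments that undergo a rule: /ʃ/ → [ʒ] (rule 3); /t/ → [ɾ] (rule 1); /f/ → [v] (rule 3); /f/ → [v] (rule 3); /l/ → [ɫ] (rule 2).
All other segments surface unchanged.

5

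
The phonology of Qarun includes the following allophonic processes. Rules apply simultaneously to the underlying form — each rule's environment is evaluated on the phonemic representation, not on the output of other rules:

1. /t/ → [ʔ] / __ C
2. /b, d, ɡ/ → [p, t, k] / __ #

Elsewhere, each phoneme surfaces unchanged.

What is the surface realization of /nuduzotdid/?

[nuduzoʔdit]

/d/ (between /u/ and /u/): rule 2 targets it, but not word-finally → unchanged [d].
Rule 1 applies to /t/ (between /o/ and /d/: immediately before a consonant) → [ʔ].
/d/ (between /t/ and /i/): rule 2 targets it, but not word-finally → unchanged [d].
/d/ — word-final, word-finally — surfaces as [t] (rule 2).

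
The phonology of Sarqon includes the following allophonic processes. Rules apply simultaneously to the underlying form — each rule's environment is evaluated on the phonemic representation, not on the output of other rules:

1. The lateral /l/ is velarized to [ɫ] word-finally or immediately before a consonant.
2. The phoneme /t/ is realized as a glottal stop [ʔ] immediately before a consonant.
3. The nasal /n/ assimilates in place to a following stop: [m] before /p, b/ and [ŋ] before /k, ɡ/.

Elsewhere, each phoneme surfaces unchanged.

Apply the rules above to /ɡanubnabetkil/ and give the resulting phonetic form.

/n/ (between /a/ and /u/) is in the target of rule 3 but the environment (before a labial or velar stop) is not met → [n].
/n/ (between /b/ and /a/) is in the target of rule 3 but the environment (before a labial or velar stop) is not met → [n].
/t/ (between /e/ and /k/): immediately before a consonant, so rule 2 applies → [ʔ].
Rule 1 applies to /l/ (word-final: word-finally or immediately before a consonant) → [ɫ].

[ɡanubnabeʔkiɫ]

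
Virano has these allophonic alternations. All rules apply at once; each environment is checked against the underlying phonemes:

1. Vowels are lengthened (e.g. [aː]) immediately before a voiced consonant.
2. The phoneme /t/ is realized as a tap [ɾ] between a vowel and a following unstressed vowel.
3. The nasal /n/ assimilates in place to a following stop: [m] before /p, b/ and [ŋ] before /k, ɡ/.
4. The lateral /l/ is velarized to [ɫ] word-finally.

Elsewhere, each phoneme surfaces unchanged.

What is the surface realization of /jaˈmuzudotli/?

/a/ (between /j/ and /m/) occurs before a voiced consonant → [aː] by rule 1.
Rule 1 applies to /u/ (between /m/ and /z/: before a voiced consonant) → [uː].
/u/ meets the environment for rule 1 (before a voiced consonant) → [uː].
/o/ (between /d/ and /t/) fails the environment for rule 1, so it stays [o].
/t/ (between /o/ and /l/) is in the target of rule 2 but the environment (between a vowel and a following unstressed vowel) is not met → [t].
/l/ — between /t/ and /i/; rule 4 does not apply here → [l].
/i/ (word-final) is in the target of rule 1 but the environment (before a voiced consonant) is not met → [i].

[jaːˈmuːzuːdotli]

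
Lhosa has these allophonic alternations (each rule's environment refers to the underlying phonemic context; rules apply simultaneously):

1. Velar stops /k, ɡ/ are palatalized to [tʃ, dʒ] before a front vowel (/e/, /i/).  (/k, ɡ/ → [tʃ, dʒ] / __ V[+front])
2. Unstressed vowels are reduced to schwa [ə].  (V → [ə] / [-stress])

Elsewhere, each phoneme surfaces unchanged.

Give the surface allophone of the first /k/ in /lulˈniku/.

/k/ (between /i/ and /u/) fails the environment for rule 1, so it stays [k].

[k]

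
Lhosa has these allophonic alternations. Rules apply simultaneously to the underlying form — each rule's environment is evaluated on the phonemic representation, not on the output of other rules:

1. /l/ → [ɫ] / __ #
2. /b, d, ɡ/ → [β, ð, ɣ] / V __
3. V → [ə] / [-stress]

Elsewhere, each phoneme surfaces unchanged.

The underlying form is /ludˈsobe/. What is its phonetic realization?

[ləðˈsoβə]

/l/ (word-initial): rule 1 targets it, but not word-finally → unchanged [l].
/u/ (between /l/ and /d/) occurs in an unstressed syllable → [ə] by rule 3.
/d/ — between /u/ and /s/, immediately after a vowel — surfaces as [ð] (rule 2).
/s/ (between /d/ and /o/): no rule targets it → [s].
/o/ — between /s/ and /b/; rule 3 does not apply here → [o].
Rule 2 applies to /b/ (between /o/ and /e/: immediately after a vowel) → [β].
Rule 3 applies to /e/ (word-final: in an unstressed syllable) → [ə].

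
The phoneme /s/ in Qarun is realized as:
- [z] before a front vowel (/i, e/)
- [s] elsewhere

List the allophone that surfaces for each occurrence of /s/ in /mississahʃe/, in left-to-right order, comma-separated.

[s], [z], [s], [s]

Occurrence 1 (position 3): no conditioning environment matches → elsewhere allophone [s].
Occurrence 2 (position 4): before a front vowel (/i, e/) → [z].
Occurrence 3 (position 6): no conditioning environment matches → elsewhere allophone [s].
Occurrence 4 (position 7): no conditioning environment matches → elsewhere allophone [s].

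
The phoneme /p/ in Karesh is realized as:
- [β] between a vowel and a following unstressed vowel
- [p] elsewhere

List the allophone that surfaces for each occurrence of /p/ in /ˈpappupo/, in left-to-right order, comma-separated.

[p], [p], [p], [β]

Occurrence 1 (position 1): no conditioning environment matches → elsewhere allophone [p].
Occurrence 2 (position 3): no conditioning environment matches → elsewhere allophone [p].
Occurrence 3 (position 4): no conditioning environment matches → elsewhere allophone [p].
Occurrence 4 (position 6): between a vowel and a following unstressed vowel → [β].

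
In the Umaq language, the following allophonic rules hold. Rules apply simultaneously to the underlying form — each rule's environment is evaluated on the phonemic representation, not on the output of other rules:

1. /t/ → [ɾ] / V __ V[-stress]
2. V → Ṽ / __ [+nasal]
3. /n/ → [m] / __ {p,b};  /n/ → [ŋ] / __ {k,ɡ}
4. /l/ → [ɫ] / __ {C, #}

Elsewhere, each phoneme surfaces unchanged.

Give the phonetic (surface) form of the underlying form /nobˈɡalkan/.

[nobˈɡaɫkãn]

/n/ — word-initial; rule 3 does not apply here → [n].
/o/ — between /n/ and /b/; rule 2 does not apply here → [o].
/b/ — not in any rule's target class → [b].
/ɡ/ (between /b/ and /a/): no rule targets it → [ɡ].
/a/ (between /ɡ/ and /l/): rule 2 targets it, but not before a nasal consonant → unchanged [a].
/l/ meets the environment for rule 4 (word-finally or immediately before a consonant) → [ɫ].
/k/ (between /l/ and /a/) is unaffected → [k].
/a/ meets the environment for rule 2 (before a nasal consonant) → [ã].
/n/ — word-final; rule 3 does not apply here → [n].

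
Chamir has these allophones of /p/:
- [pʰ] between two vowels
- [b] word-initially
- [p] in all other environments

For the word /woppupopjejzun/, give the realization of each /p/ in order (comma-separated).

[p], [p], [pʰ], [p]

Occurrence 1 (position 3): no conditioning environment matches → elsewhere allophone [p].
Occurrence 2 (position 4): no conditioning environment matches → elsewhere allophone [p].
Occurrence 3 (position 6): between two vowels → [pʰ].
Occurrence 4 (position 8): no conditioning environment matches → elsewhere allophone [p].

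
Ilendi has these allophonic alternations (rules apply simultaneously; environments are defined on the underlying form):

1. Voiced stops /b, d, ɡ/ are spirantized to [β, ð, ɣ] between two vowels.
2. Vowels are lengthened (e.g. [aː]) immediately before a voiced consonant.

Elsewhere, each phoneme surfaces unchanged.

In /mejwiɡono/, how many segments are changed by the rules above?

Segments that undergo a rule: /e/ → [eː] (rule 2); /i/ → [iː] (rule 2); /ɡ/ → [ɣ] (rule 1); /o/ → [oː] (rule 2).
All other segments surface unchanged.

4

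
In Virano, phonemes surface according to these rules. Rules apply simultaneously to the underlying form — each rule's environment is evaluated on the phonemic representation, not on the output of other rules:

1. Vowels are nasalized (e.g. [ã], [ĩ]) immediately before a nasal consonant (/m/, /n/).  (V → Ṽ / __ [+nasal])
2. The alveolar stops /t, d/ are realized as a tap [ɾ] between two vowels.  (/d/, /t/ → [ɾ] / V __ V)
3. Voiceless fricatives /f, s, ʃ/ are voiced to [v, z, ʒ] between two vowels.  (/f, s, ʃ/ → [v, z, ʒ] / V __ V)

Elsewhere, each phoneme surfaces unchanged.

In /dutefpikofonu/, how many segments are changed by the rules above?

3

Segments that undergo a rule: /t/ → [ɾ] (rule 2); /f/ → [v] (rule 3); /o/ → [õ] (rule 1).
All other segments surface unchanged.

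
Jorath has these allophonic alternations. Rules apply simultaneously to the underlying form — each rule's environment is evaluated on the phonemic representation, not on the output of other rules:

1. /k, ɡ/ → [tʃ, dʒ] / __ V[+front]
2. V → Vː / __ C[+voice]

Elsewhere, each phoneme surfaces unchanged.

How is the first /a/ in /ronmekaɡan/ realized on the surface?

/a/ meets the environment for rule 2 (before a voiced consonant) → [aː].

[aː]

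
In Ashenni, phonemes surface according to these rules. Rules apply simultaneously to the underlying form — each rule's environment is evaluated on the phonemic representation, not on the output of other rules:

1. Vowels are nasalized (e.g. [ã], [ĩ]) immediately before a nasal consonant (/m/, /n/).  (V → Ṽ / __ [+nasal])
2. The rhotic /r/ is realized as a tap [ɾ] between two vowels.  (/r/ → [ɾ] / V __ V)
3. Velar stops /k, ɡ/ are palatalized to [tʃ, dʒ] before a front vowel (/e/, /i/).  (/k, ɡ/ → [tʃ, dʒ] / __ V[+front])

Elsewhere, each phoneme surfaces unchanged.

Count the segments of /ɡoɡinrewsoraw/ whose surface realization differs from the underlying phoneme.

Segments that undergo a rule: /ɡ/ → [dʒ] (rule 3); /i/ → [ĩ] (rule 1); /r/ → [ɾ] (rule 2).
All other segments surface unchanged.

3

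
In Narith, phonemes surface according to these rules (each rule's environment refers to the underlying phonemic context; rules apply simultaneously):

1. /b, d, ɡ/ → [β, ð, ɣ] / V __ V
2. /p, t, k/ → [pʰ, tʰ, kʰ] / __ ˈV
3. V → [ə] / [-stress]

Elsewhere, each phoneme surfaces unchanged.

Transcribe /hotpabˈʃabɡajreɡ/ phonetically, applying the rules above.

[hətpəbˈʃabɡəjrəɡ]

Rule 3 applies to /o/ (between /h/ and /t/: in an unstressed syllable) → [ə].
/t/ (between /o/ and /p/): rule 2 targets it, but not immediately before a stressed vowel → unchanged [t].
/p/ — between /t/ and /a/; rule 2 does not apply here → [p].
/a/ (between /p/ and /b/): in an unstressed syllable, so rule 3 applies → [ə].
/b/ (between /a/ and /ʃ/): rule 1 targets it, but not between two vowels → unchanged [b].
/a/ (between /ʃ/ and /b/): rule 3 targets it, but not in an unstressed syllable → unchanged [a].
/b/ (between /a/ and /ɡ/): rule 1 targets it, but not between two vowels → unchanged [b].
/ɡ/ — between /b/ and /a/; rule 1 does not apply here → [ɡ].
/a/ — between /ɡ/ and /j/, in an unstressed syllable — surfaces as [ə] (rule 3).
/e/ meets the environment for rule 3 (in an unstressed syllable) → [ə].
/ɡ/ (word-final) fails the environment for rule 1, so it stays [ɡ].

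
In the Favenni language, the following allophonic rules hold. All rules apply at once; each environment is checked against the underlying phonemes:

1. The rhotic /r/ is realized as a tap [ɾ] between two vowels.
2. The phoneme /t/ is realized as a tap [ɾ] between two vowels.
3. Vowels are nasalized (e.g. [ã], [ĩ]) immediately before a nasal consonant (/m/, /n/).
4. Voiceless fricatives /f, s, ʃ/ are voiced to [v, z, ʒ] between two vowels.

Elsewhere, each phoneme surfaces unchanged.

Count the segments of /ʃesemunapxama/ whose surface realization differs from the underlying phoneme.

4

Segments that undergo a rule: /s/ → [z] (rule 4); /e/ → [ẽ] (rule 3); /u/ → [ũ] (rule 3); /a/ → [ã] (rule 3).
All other segments surface unchanged.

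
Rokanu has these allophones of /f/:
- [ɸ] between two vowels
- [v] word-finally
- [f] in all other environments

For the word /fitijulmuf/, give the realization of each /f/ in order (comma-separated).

Occurrence 1 (position 1): no conditioning environment matches → elsewhere allophone [f].
Occurrence 2 (position 10): word-finally → [v].

[f], [v]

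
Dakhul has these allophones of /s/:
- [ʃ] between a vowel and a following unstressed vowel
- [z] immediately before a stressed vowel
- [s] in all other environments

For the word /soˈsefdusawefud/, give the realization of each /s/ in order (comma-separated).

Occurrence 1 (position 1): no conditioning environment matches → elsewhere allophone [s].
Occurrence 2 (position 3): immediately before a stressed vowel → [z].
Occurrence 3 (position 8): between a vowel and a following unstressed vowel → [ʃ].

[s], [z], [ʃ]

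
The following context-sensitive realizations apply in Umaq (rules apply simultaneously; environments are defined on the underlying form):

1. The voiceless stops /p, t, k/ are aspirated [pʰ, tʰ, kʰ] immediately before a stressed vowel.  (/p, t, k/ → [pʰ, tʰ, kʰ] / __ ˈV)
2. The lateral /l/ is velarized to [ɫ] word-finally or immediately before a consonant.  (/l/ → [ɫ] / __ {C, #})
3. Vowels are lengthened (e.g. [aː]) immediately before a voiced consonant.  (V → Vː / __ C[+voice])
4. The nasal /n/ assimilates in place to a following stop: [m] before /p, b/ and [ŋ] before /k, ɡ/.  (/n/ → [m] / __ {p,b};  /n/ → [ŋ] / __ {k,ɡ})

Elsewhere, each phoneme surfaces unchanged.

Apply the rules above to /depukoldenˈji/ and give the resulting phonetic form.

[depukoːɫdeːnˈji]

/d/ — not in any rule's target class → [d].
/e/ — between /d/ and /p/; rule 3 does not apply here → [e].
/p/ (between /e/ and /u/) fails the environment for rule 1, so it stays [p].
/u/ (between /p/ and /k/) fails the environment for rule 3, so it stays [u].
/k/ (between /u/ and /o/) is in the target of rule 1 but the environment (immediately before a stressed vowel) is not met → [k].
/o/ (between /k/ and /l/): before a voiced consonant, so rule 3 applies → [oː].
/l/ (between /o/ and /d/): word-finally or immediately before a consonant, so rule 2 applies → [ɫ].
/d/ (between /l/ and /e/) is unaffected → [d].
/e/ (between /d/ and /n/) occurs before a voiced consonant → [eː] by rule 3.
/n/ (between /e/ and /j/) is in the target of rule 4 but the environment (before a labial or velar stop) is not met → [n].
/j/ (between /n/ and /i/): no rule targets it → [j].
/i/ (word-final): rule 3 targets it, but not before a voiced consonant → unchanged [i].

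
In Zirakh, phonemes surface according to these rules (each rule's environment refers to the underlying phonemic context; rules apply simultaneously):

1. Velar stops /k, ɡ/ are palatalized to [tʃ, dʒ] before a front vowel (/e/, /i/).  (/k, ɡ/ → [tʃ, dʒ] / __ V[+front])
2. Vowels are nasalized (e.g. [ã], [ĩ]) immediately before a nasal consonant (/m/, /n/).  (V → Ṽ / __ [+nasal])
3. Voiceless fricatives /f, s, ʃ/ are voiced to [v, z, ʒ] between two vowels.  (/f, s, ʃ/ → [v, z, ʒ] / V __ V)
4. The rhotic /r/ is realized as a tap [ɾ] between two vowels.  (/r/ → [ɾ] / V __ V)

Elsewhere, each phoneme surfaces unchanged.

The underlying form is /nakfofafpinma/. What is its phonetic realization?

[nakfovafpĩnma]

/n/ (word-initial): no rule targets it → [n].
/a/ — between /n/ and /k/; rule 2 does not apply here → [a].
/k/ (between /a/ and /f/): rule 1 targets it, but not before a front vowel → unchanged [k].
/f/ (between /k/ and /o/): rule 3 targets it, but not between two vowels → unchanged [f].
/o/ — between /f/ and /f/; rule 2 does not apply here → [o].
/f/ meets the environment for rule 3 (between two vowels) → [v].
/a/ — between /f/ and /f/; rule 2 does not apply here → [a].
/f/ (between /a/ and /p/) is in the target of rule 3 but the environment (between two vowels) is not met → [f].
/p/ stays [p].
/i/ meets the environment for rule 2 (before a nasal consonant) → [ĩ].
/n/ — not in any rule's target class → [n].
/m/ stays [m].
/a/ (word-final): rule 2 targets it, but not before a nasal consonant → unchanged [a].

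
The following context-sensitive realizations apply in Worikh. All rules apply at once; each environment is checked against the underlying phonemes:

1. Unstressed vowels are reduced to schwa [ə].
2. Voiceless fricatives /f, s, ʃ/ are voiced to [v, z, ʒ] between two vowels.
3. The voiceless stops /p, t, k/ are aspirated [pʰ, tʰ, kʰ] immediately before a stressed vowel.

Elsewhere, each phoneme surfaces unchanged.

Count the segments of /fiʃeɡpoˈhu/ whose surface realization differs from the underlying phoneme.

Segments that undergo a rule: /i/ → [ə] (rule 1); /ʃ/ → [ʒ] (rule 2); /e/ → [ə] (rule 1); /o/ → [ə] (rule 1).
All other segments surface unchanged.

4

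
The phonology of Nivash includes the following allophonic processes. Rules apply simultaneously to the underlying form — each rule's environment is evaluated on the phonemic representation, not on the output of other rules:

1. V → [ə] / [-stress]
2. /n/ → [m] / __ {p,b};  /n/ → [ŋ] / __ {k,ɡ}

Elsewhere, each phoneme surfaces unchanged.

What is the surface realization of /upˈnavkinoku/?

/u/ — word-initial, in an unstressed syllable — surfaces as [ə] (rule 1).
/p/ (between /u/ and /n/): no rule targets it → [p].
/n/ (between /p/ and /a/): rule 2 targets it, but not before a labial or velar stop → unchanged [n].
/a/ — between /n/ and /v/; rule 1 does not apply here → [a].
/v/ (between /a/ and /k/): no rule targets it → [v].
/k/ (between /v/ and /i/): no rule targets it → [k].
/i/ meets the environment for rule 1 (in an unstressed syllable) → [ə].
/n/ (between /i/ and /o/) fails the environment for rule 2, so it stays [n].
/o/ — between /n/ and /k/, in an unstressed syllable — surfaces as [ə] (rule 1).
/k/ (between /o/ and /u/) is unaffected → [k].
Rule 1 applies to /u/ (word-final: in an unstressed syllable) → [ə].

[əpˈnavkənəkə]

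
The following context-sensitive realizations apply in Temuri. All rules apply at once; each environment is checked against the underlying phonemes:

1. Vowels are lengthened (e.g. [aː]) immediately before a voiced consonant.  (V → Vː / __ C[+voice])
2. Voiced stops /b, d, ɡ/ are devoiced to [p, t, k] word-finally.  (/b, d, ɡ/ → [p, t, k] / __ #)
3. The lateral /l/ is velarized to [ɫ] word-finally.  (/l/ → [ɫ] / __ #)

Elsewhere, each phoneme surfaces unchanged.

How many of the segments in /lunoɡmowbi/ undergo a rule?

3

Segments that undergo a rule: /u/ → [uː] (rule 1); /o/ → [oː] (rule 1); /o/ → [oː] (rule 1).
All other segments surface unchanged.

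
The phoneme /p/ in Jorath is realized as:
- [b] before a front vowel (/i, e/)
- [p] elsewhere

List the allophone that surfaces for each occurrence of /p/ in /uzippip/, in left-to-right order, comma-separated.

[p], [b], [p]

Occurrence 1 (position 4): no conditioning environment matches → elsewhere allophone [p].
Occurrence 2 (position 5): before a front vowel (/i, e/) → [b].
Occurrence 3 (position 7): no conditioning environment matches → elsewhere allophone [p].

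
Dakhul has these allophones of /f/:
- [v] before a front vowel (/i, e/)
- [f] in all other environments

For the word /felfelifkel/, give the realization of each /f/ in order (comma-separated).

[v], [v], [f]

Occurrence 1 (position 1): before a front vowel (/i, e/) → [v].
Occurrence 2 (position 4): before a front vowel (/i, e/) → [v].
Occurrence 3 (position 8): no conditioning environment matches → elsewhere allophone [f].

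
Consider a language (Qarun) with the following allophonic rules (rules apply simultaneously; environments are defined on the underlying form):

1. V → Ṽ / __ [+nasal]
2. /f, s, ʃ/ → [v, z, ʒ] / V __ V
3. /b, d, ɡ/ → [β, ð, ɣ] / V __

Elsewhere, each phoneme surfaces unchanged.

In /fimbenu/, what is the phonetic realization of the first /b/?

/b/ — between /m/ and /e/; rule 3 does not apply here → [b].

[b]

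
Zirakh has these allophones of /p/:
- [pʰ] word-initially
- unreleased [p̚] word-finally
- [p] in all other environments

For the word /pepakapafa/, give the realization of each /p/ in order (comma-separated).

Occurrence 1 (position 1): word-initially → [pʰ].
Occurrence 2 (position 3): no conditioning environment matches → elsewhere allophone [p].
Occurrence 3 (position 7): no conditioning environment matches → elsewhere allophone [p].

[pʰ], [p], [p]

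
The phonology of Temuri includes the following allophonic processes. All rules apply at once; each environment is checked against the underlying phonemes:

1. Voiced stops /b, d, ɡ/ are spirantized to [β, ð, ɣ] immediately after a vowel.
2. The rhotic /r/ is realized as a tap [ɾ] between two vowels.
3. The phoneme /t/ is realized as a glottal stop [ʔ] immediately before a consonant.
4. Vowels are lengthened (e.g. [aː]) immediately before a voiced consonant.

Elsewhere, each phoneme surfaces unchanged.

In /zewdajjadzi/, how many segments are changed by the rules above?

4

Segments that undergo a rule: /e/ → [eː] (rule 4); /a/ → [aː] (rule 4); /a/ → [aː] (rule 4); /d/ → [ð] (rule 1).
All other segments surface unchanged.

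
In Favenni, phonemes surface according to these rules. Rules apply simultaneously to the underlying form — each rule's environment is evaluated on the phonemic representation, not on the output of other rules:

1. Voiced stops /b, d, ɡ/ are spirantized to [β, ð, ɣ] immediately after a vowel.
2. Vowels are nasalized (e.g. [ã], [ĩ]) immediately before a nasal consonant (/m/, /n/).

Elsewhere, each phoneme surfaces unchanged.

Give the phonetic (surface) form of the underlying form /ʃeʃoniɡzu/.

/e/ (between /ʃ/ and /ʃ/) is in the target of rule 2 but the environment (before a nasal consonant) is not met → [e].
/o/ (between /ʃ/ and /n/) occurs before a nasal consonant → [õ] by rule 2.
/i/ (between /n/ and /ɡ/) fails the environment for rule 2, so it stays [i].
/ɡ/ (between /i/ and /z/): immediately after a vowel, so rule 1 applies → [ɣ].
/u/ (word-final) is in the target of rule 2 but the environment (before a nasal consonant) is not met → [u].

[ʃeʃõniɣzu]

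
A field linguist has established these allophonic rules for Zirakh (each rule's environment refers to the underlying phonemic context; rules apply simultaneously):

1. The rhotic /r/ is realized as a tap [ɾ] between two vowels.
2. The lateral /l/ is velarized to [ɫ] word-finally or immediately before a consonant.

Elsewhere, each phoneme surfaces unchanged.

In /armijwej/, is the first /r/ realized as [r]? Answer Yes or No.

Yes

/r/ — between /a/ and /m/; rule 1 does not apply here → [r].
The actual realization is [r], which matches [r].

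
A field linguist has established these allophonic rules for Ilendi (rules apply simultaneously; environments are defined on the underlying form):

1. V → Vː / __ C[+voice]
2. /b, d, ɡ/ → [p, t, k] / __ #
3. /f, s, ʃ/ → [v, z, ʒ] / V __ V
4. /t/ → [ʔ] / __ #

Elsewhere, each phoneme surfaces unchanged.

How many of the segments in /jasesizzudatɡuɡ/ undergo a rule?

Segments that undergo a rule: /s/ → [z] (rule 3); /s/ → [z] (rule 3); /i/ → [iː] (rule 1); /u/ → [uː] (rule 1); /u/ → [uː] (rule 1); /ɡ/ → [k] (rule 2).
All other segments surface unchanged.

6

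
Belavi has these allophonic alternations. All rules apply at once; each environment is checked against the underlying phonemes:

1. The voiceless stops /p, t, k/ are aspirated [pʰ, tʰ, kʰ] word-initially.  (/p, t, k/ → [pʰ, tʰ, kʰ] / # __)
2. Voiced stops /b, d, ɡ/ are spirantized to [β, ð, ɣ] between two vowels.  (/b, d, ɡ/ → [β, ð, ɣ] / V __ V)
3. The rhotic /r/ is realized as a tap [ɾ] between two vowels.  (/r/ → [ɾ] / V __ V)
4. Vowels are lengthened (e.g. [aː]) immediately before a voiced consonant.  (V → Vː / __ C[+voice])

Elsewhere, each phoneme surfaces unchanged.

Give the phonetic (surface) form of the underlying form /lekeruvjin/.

[lekeːɾuːvjiːn]

/l/ (word-initial): no rule targets it → [l].
/e/ — between /l/ and /k/; rule 4 does not apply here → [e].
/k/ (between /e/ and /e/) fails the environment for rule 1, so it stays [k].
/e/ meets the environment for rule 4 (before a voiced consonant) → [eː].
/r/ — between /e/ and /u/, between two vowels — surfaces as [ɾ] (rule 3).
/u/ (between /r/ and /v/): before a voiced consonant, so rule 4 applies → [uː].
/v/ (between /u/ and /j/): no rule targets it → [v].
/j/ (between /v/ and /i/) is unaffected → [j].
/i/ (between /j/ and /n/) occurs before a voiced consonant → [iː] by rule 4.
/n/ — not in any rule's target class → [n].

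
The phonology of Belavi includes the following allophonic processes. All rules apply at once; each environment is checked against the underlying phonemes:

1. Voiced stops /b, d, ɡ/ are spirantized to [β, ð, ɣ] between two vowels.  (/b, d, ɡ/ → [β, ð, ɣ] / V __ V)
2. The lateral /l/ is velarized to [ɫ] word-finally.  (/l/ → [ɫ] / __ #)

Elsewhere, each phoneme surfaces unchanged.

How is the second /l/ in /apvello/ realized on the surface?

/l/ — between /l/ and /o/; rule 2 does not apply here → [l].

[l]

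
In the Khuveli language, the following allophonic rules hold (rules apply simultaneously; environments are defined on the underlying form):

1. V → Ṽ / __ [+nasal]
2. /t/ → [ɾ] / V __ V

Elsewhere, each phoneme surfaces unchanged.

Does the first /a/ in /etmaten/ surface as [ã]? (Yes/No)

No

/a/ (between /m/ and /t/) fails the environment for rule 1, so it stays [a].
The actual realization is [a], not [ã].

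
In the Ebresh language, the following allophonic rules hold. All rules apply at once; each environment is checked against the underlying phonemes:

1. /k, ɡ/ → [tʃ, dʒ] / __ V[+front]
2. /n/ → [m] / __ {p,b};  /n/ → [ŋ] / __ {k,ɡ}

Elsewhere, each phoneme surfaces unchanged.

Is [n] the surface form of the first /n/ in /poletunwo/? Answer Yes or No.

Yes

/n/ (between /u/ and /w/): rule 2 targets it, but not before a labial or velar stop → unchanged [n].
The actual realization is [n], which matches [n].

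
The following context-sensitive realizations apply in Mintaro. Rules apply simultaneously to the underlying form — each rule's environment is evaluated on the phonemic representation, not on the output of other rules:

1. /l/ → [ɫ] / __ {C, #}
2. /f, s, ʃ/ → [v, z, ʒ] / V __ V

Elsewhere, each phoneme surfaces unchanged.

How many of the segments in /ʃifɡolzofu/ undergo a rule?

2

Segments that undergo a rule: /l/ → [ɫ] (rule 1); /f/ → [v] (rule 2).
All other segments surface unchanged.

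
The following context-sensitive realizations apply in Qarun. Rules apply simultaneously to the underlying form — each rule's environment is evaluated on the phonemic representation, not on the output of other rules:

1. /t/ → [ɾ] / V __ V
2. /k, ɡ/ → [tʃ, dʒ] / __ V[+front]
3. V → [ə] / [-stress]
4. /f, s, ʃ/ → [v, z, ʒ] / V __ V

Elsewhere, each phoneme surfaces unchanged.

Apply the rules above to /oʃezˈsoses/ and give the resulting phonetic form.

[əʒəzˈsozəs]

/o/ — word-initial, in an unstressed syllable — surfaces as [ə] (rule 3).
/ʃ/ meets the environment for rule 4 (between two vowels) → [ʒ].
Rule 3 applies to /e/ (between /ʃ/ and /z/: in an unstressed syllable) → [ə].
/s/ (between /z/ and /o/): rule 4 targets it, but not between two vowels → unchanged [s].
/o/ (between /s/ and /s/) fails the environment for rule 3, so it stays [o].
/s/ meets the environment for rule 4 (between two vowels) → [z].
/e/ — between /s/ and /s/, in an unstressed syllable — surfaces as [ə] (rule 3).
/s/ — word-final; rule 4 does not apply here → [s].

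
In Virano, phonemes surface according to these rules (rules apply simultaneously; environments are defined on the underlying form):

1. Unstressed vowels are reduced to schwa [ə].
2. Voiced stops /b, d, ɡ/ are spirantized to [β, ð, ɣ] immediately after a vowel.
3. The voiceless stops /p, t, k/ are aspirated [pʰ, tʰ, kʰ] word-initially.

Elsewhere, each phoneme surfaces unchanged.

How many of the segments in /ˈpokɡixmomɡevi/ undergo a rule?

5

Segments that undergo a rule: /p/ → [pʰ] (rule 3); /i/ → [ə] (rule 1); /o/ → [ə] (rule 1); /e/ → [ə] (rule 1); /i/ → [ə] (rule 1).
All other segments surface unchanged.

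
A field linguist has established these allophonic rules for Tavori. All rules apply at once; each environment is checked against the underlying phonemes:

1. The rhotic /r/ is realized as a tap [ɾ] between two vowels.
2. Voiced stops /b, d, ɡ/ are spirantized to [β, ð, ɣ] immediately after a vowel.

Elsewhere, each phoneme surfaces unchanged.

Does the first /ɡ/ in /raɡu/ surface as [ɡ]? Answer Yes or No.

/ɡ/ (between /a/ and /u/): immediately after a vowel, so rule 2 applies → [ɣ].
The actual realization is [ɣ], not [ɡ].

No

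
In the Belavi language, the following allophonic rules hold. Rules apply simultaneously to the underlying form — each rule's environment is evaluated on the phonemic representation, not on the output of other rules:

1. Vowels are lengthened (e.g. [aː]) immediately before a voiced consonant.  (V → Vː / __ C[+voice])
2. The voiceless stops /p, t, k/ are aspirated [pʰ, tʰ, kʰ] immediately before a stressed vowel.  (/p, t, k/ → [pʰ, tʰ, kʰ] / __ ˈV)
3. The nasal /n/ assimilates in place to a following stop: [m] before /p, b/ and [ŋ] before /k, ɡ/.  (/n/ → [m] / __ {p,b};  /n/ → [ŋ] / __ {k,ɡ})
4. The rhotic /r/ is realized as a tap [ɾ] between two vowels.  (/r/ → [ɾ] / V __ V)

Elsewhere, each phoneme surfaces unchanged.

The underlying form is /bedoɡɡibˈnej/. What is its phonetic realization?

/b/ (word-initial): no rule targets it → [b].
/e/ — between /b/ and /d/, before a voiced consonant — surfaces as [eː] (rule 1).
/d/ — not in any rule's target class → [d].
/o/ meets the environment for rule 1 (before a voiced consonant) → [oː].
/ɡ/ (between /o/ and /ɡ/): no rule targets it → [ɡ].
/ɡ/ (between /ɡ/ and /i/) is unaffected → [ɡ].
/i/ meets the environment for rule 1 (before a voiced consonant) → [iː].
/b/ — not in any rule's target class → [b].
/n/ (between /b/ and /e/) fails the environment for rule 3, so it stays [n].
/e/ (between /n/ and /j/): before a voiced consonant, so rule 1 applies → [eː].
/j/ (word-final): no rule targets it → [j].

[beːdoːɡɡiːbˈneːj]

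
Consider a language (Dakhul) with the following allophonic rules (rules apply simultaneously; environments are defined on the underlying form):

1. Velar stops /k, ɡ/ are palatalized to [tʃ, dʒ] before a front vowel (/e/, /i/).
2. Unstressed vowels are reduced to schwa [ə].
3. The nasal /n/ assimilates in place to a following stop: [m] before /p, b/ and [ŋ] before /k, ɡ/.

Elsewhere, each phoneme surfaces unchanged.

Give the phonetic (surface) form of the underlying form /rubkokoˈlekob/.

[rəbkəkəˈlekəb]

/r/ (word-initial) is unaffected → [r].
/u/ (between /r/ and /b/) occurs in an unstressed syllable → [ə] by rule 2.
/b/ stays [b].
/k/ (between /b/ and /o/) fails the environment for rule 1, so it stays [k].
Rule 2 applies to /o/ (between /k/ and /k/: in an unstressed syllable) → [ə].
/k/ (between /o/ and /o/) is in the target of rule 1 but the environment (before a front vowel) is not met → [k].
/o/ meets the environment for rule 2 (in an unstressed syllable) → [ə].
/l/ stays [l].
/e/ (between /l/ and /k/) fails the environment for rule 2, so it stays [e].
/k/ — between /e/ and /o/; rule 1 does not apply here → [k].
/o/ (between /k/ and /b/) occurs in an unstressed syllable → [ə] by rule 2.
/b/ — not in any rule's target class → [b].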